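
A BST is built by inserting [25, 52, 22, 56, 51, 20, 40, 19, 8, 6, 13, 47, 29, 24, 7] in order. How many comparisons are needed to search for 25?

Search path for 25: 25
Found: True
Comparisons: 1


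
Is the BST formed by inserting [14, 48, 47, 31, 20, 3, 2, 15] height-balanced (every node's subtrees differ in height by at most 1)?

Tree (level-order array): [14, 3, 48, 2, None, 47, None, None, None, 31, None, 20, None, 15]
Definition: a tree is height-balanced if, at every node, |h(left) - h(right)| <= 1 (empty subtree has height -1).
Bottom-up per-node check:
  node 2: h_left=-1, h_right=-1, diff=0 [OK], height=0
  node 3: h_left=0, h_right=-1, diff=1 [OK], height=1
  node 15: h_left=-1, h_right=-1, diff=0 [OK], height=0
  node 20: h_left=0, h_right=-1, diff=1 [OK], height=1
  node 31: h_left=1, h_right=-1, diff=2 [FAIL (|1--1|=2 > 1)], height=2
  node 47: h_left=2, h_right=-1, diff=3 [FAIL (|2--1|=3 > 1)], height=3
  node 48: h_left=3, h_right=-1, diff=4 [FAIL (|3--1|=4 > 1)], height=4
  node 14: h_left=1, h_right=4, diff=3 [FAIL (|1-4|=3 > 1)], height=5
Node 31 violates the condition: |1 - -1| = 2 > 1.
Result: Not balanced


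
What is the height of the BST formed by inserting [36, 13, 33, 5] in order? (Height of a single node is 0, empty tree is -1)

Insertion order: [36, 13, 33, 5]
Tree (level-order array): [36, 13, None, 5, 33]
Compute height bottom-up (empty subtree = -1):
  height(5) = 1 + max(-1, -1) = 0
  height(33) = 1 + max(-1, -1) = 0
  height(13) = 1 + max(0, 0) = 1
  height(36) = 1 + max(1, -1) = 2
Height = 2


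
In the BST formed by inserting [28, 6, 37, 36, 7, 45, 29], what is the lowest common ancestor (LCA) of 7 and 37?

Tree insertion order: [28, 6, 37, 36, 7, 45, 29]
Tree (level-order array): [28, 6, 37, None, 7, 36, 45, None, None, 29]
In a BST, the LCA of p=7, q=37 is the first node v on the
root-to-leaf path with p <= v <= q (go left if both < v, right if both > v).
Walk from root:
  at 28: 7 <= 28 <= 37, this is the LCA
LCA = 28


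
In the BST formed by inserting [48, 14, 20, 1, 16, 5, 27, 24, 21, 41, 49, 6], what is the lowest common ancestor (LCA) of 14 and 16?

Tree insertion order: [48, 14, 20, 1, 16, 5, 27, 24, 21, 41, 49, 6]
Tree (level-order array): [48, 14, 49, 1, 20, None, None, None, 5, 16, 27, None, 6, None, None, 24, 41, None, None, 21]
In a BST, the LCA of p=14, q=16 is the first node v on the
root-to-leaf path with p <= v <= q (go left if both < v, right if both > v).
Walk from root:
  at 48: both 14 and 16 < 48, go left
  at 14: 14 <= 14 <= 16, this is the LCA
LCA = 14


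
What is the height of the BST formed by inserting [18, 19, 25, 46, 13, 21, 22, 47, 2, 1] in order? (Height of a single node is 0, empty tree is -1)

Insertion order: [18, 19, 25, 46, 13, 21, 22, 47, 2, 1]
Tree (level-order array): [18, 13, 19, 2, None, None, 25, 1, None, 21, 46, None, None, None, 22, None, 47]
Compute height bottom-up (empty subtree = -1):
  height(1) = 1 + max(-1, -1) = 0
  height(2) = 1 + max(0, -1) = 1
  height(13) = 1 + max(1, -1) = 2
  height(22) = 1 + max(-1, -1) = 0
  height(21) = 1 + max(-1, 0) = 1
  height(47) = 1 + max(-1, -1) = 0
  height(46) = 1 + max(-1, 0) = 1
  height(25) = 1 + max(1, 1) = 2
  height(19) = 1 + max(-1, 2) = 3
  height(18) = 1 + max(2, 3) = 4
Height = 4


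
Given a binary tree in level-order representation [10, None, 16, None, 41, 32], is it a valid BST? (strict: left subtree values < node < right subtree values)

Level-order array: [10, None, 16, None, 41, 32]
Validate using subtree bounds (lo, hi): at each node, require lo < value < hi,
then recurse left with hi=value and right with lo=value.
Preorder trace (stopping at first violation):
  at node 10 with bounds (-inf, +inf): OK
  at node 16 with bounds (10, +inf): OK
  at node 41 with bounds (16, +inf): OK
  at node 32 with bounds (16, 41): OK
No violation found at any node.
Result: Valid BST


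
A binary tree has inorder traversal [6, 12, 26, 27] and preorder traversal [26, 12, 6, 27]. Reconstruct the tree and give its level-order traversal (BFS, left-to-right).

Inorder:  [6, 12, 26, 27]
Preorder: [26, 12, 6, 27]
Algorithm: preorder visits root first, so consume preorder in order;
for each root, split the current inorder slice at that value into
left-subtree inorder and right-subtree inorder, then recurse.
Recursive splits:
  root=26; inorder splits into left=[6, 12], right=[27]
  root=12; inorder splits into left=[6], right=[]
  root=6; inorder splits into left=[], right=[]
  root=27; inorder splits into left=[], right=[]
Reconstructed level-order: [26, 12, 27, 6]


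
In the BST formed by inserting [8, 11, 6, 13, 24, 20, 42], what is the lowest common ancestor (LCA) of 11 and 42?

Tree insertion order: [8, 11, 6, 13, 24, 20, 42]
Tree (level-order array): [8, 6, 11, None, None, None, 13, None, 24, 20, 42]
In a BST, the LCA of p=11, q=42 is the first node v on the
root-to-leaf path with p <= v <= q (go left if both < v, right if both > v).
Walk from root:
  at 8: both 11 and 42 > 8, go right
  at 11: 11 <= 11 <= 42, this is the LCA
LCA = 11


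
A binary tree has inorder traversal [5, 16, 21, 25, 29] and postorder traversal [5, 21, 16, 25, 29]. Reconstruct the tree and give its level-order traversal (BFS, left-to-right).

Inorder:   [5, 16, 21, 25, 29]
Postorder: [5, 21, 16, 25, 29]
Algorithm: postorder visits root last, so walk postorder right-to-left;
each value is the root of the current inorder slice — split it at that
value, recurse on the right subtree first, then the left.
Recursive splits:
  root=29; inorder splits into left=[5, 16, 21, 25], right=[]
  root=25; inorder splits into left=[5, 16, 21], right=[]
  root=16; inorder splits into left=[5], right=[21]
  root=21; inorder splits into left=[], right=[]
  root=5; inorder splits into left=[], right=[]
Reconstructed level-order: [29, 25, 16, 5, 21]


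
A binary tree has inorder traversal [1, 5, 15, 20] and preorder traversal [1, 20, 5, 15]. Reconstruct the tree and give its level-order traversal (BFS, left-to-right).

Inorder:  [1, 5, 15, 20]
Preorder: [1, 20, 5, 15]
Algorithm: preorder visits root first, so consume preorder in order;
for each root, split the current inorder slice at that value into
left-subtree inorder and right-subtree inorder, then recurse.
Recursive splits:
  root=1; inorder splits into left=[], right=[5, 15, 20]
  root=20; inorder splits into left=[5, 15], right=[]
  root=5; inorder splits into left=[], right=[15]
  root=15; inorder splits into left=[], right=[]
Reconstructed level-order: [1, 20, 5, 15]


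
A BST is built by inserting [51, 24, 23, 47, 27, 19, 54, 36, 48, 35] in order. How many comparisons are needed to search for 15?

Search path for 15: 51 -> 24 -> 23 -> 19
Found: False
Comparisons: 4


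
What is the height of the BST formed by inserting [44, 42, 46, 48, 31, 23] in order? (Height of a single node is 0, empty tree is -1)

Insertion order: [44, 42, 46, 48, 31, 23]
Tree (level-order array): [44, 42, 46, 31, None, None, 48, 23]
Compute height bottom-up (empty subtree = -1):
  height(23) = 1 + max(-1, -1) = 0
  height(31) = 1 + max(0, -1) = 1
  height(42) = 1 + max(1, -1) = 2
  height(48) = 1 + max(-1, -1) = 0
  height(46) = 1 + max(-1, 0) = 1
  height(44) = 1 + max(2, 1) = 3
Height = 3


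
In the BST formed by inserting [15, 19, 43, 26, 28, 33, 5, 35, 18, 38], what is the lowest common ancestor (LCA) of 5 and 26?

Tree insertion order: [15, 19, 43, 26, 28, 33, 5, 35, 18, 38]
Tree (level-order array): [15, 5, 19, None, None, 18, 43, None, None, 26, None, None, 28, None, 33, None, 35, None, 38]
In a BST, the LCA of p=5, q=26 is the first node v on the
root-to-leaf path with p <= v <= q (go left if both < v, right if both > v).
Walk from root:
  at 15: 5 <= 15 <= 26, this is the LCA
LCA = 15


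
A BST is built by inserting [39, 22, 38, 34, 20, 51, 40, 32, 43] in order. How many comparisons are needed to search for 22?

Search path for 22: 39 -> 22
Found: True
Comparisons: 2


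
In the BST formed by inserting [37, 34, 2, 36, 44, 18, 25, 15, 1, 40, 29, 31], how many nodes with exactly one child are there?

Tree built from: [37, 34, 2, 36, 44, 18, 25, 15, 1, 40, 29, 31]
Tree (level-order array): [37, 34, 44, 2, 36, 40, None, 1, 18, None, None, None, None, None, None, 15, 25, None, None, None, 29, None, 31]
Rule: These are nodes with exactly 1 non-null child.
Per-node child counts:
  node 37: 2 child(ren)
  node 34: 2 child(ren)
  node 2: 2 child(ren)
  node 1: 0 child(ren)
  node 18: 2 child(ren)
  node 15: 0 child(ren)
  node 25: 1 child(ren)
  node 29: 1 child(ren)
  node 31: 0 child(ren)
  node 36: 0 child(ren)
  node 44: 1 child(ren)
  node 40: 0 child(ren)
Matching nodes: [25, 29, 44]
Count of nodes with exactly one child: 3


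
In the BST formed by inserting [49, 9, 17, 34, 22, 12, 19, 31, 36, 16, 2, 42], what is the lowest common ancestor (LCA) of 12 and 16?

Tree insertion order: [49, 9, 17, 34, 22, 12, 19, 31, 36, 16, 2, 42]
Tree (level-order array): [49, 9, None, 2, 17, None, None, 12, 34, None, 16, 22, 36, None, None, 19, 31, None, 42]
In a BST, the LCA of p=12, q=16 is the first node v on the
root-to-leaf path with p <= v <= q (go left if both < v, right if both > v).
Walk from root:
  at 49: both 12 and 16 < 49, go left
  at 9: both 12 and 16 > 9, go right
  at 17: both 12 and 16 < 17, go left
  at 12: 12 <= 12 <= 16, this is the LCA
LCA = 12


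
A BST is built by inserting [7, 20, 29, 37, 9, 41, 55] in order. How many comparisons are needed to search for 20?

Search path for 20: 7 -> 20
Found: True
Comparisons: 2


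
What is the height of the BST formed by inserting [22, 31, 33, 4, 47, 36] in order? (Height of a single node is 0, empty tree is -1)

Insertion order: [22, 31, 33, 4, 47, 36]
Tree (level-order array): [22, 4, 31, None, None, None, 33, None, 47, 36]
Compute height bottom-up (empty subtree = -1):
  height(4) = 1 + max(-1, -1) = 0
  height(36) = 1 + max(-1, -1) = 0
  height(47) = 1 + max(0, -1) = 1
  height(33) = 1 + max(-1, 1) = 2
  height(31) = 1 + max(-1, 2) = 3
  height(22) = 1 + max(0, 3) = 4
Height = 4


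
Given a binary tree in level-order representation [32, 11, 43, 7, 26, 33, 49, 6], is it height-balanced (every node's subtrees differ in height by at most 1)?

Tree (level-order array): [32, 11, 43, 7, 26, 33, 49, 6]
Definition: a tree is height-balanced if, at every node, |h(left) - h(right)| <= 1 (empty subtree has height -1).
Bottom-up per-node check:
  node 6: h_left=-1, h_right=-1, diff=0 [OK], height=0
  node 7: h_left=0, h_right=-1, diff=1 [OK], height=1
  node 26: h_left=-1, h_right=-1, diff=0 [OK], height=0
  node 11: h_left=1, h_right=0, diff=1 [OK], height=2
  node 33: h_left=-1, h_right=-1, diff=0 [OK], height=0
  node 49: h_left=-1, h_right=-1, diff=0 [OK], height=0
  node 43: h_left=0, h_right=0, diff=0 [OK], height=1
  node 32: h_left=2, h_right=1, diff=1 [OK], height=3
All nodes satisfy the balance condition.
Result: Balanced


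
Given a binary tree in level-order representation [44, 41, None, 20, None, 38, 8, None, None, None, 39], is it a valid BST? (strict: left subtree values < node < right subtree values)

Level-order array: [44, 41, None, 20, None, 38, 8, None, None, None, 39]
Validate using subtree bounds (lo, hi): at each node, require lo < value < hi,
then recurse left with hi=value and right with lo=value.
Preorder trace (stopping at first violation):
  at node 44 with bounds (-inf, +inf): OK
  at node 41 with bounds (-inf, 44): OK
  at node 20 with bounds (-inf, 41): OK
  at node 38 with bounds (-inf, 20): VIOLATION
Node 38 violates its bound: not (-inf < 38 < 20).
Result: Not a valid BST


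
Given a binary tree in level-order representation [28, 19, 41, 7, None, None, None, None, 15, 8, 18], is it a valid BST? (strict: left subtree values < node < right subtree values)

Level-order array: [28, 19, 41, 7, None, None, None, None, 15, 8, 18]
Validate using subtree bounds (lo, hi): at each node, require lo < value < hi,
then recurse left with hi=value and right with lo=value.
Preorder trace (stopping at first violation):
  at node 28 with bounds (-inf, +inf): OK
  at node 19 with bounds (-inf, 28): OK
  at node 7 with bounds (-inf, 19): OK
  at node 15 with bounds (7, 19): OK
  at node 8 with bounds (7, 15): OK
  at node 18 with bounds (15, 19): OK
  at node 41 with bounds (28, +inf): OK
No violation found at any node.
Result: Valid BST


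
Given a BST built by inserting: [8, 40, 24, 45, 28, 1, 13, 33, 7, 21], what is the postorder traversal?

Tree insertion order: [8, 40, 24, 45, 28, 1, 13, 33, 7, 21]
Tree (level-order array): [8, 1, 40, None, 7, 24, 45, None, None, 13, 28, None, None, None, 21, None, 33]
Postorder traversal: [7, 1, 21, 13, 33, 28, 24, 45, 40, 8]


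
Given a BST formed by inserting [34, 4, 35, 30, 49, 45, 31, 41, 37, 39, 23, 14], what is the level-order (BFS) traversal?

Tree insertion order: [34, 4, 35, 30, 49, 45, 31, 41, 37, 39, 23, 14]
Tree (level-order array): [34, 4, 35, None, 30, None, 49, 23, 31, 45, None, 14, None, None, None, 41, None, None, None, 37, None, None, 39]
BFS from the root, enqueuing left then right child of each popped node:
  queue [34] -> pop 34, enqueue [4, 35], visited so far: [34]
  queue [4, 35] -> pop 4, enqueue [30], visited so far: [34, 4]
  queue [35, 30] -> pop 35, enqueue [49], visited so far: [34, 4, 35]
  queue [30, 49] -> pop 30, enqueue [23, 31], visited so far: [34, 4, 35, 30]
  queue [49, 23, 31] -> pop 49, enqueue [45], visited so far: [34, 4, 35, 30, 49]
  queue [23, 31, 45] -> pop 23, enqueue [14], visited so far: [34, 4, 35, 30, 49, 23]
  queue [31, 45, 14] -> pop 31, enqueue [none], visited so far: [34, 4, 35, 30, 49, 23, 31]
  queue [45, 14] -> pop 45, enqueue [41], visited so far: [34, 4, 35, 30, 49, 23, 31, 45]
  queue [14, 41] -> pop 14, enqueue [none], visited so far: [34, 4, 35, 30, 49, 23, 31, 45, 14]
  queue [41] -> pop 41, enqueue [37], visited so far: [34, 4, 35, 30, 49, 23, 31, 45, 14, 41]
  queue [37] -> pop 37, enqueue [39], visited so far: [34, 4, 35, 30, 49, 23, 31, 45, 14, 41, 37]
  queue [39] -> pop 39, enqueue [none], visited so far: [34, 4, 35, 30, 49, 23, 31, 45, 14, 41, 37, 39]
Result: [34, 4, 35, 30, 49, 23, 31, 45, 14, 41, 37, 39]


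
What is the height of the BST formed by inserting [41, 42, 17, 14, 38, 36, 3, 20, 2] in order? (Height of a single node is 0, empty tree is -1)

Insertion order: [41, 42, 17, 14, 38, 36, 3, 20, 2]
Tree (level-order array): [41, 17, 42, 14, 38, None, None, 3, None, 36, None, 2, None, 20]
Compute height bottom-up (empty subtree = -1):
  height(2) = 1 + max(-1, -1) = 0
  height(3) = 1 + max(0, -1) = 1
  height(14) = 1 + max(1, -1) = 2
  height(20) = 1 + max(-1, -1) = 0
  height(36) = 1 + max(0, -1) = 1
  height(38) = 1 + max(1, -1) = 2
  height(17) = 1 + max(2, 2) = 3
  height(42) = 1 + max(-1, -1) = 0
  height(41) = 1 + max(3, 0) = 4
Height = 4


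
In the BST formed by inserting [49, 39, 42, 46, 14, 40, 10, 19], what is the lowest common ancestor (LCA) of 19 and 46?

Tree insertion order: [49, 39, 42, 46, 14, 40, 10, 19]
Tree (level-order array): [49, 39, None, 14, 42, 10, 19, 40, 46]
In a BST, the LCA of p=19, q=46 is the first node v on the
root-to-leaf path with p <= v <= q (go left if both < v, right if both > v).
Walk from root:
  at 49: both 19 and 46 < 49, go left
  at 39: 19 <= 39 <= 46, this is the LCA
LCA = 39


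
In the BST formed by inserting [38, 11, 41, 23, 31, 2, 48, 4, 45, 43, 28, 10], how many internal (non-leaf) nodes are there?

Tree built from: [38, 11, 41, 23, 31, 2, 48, 4, 45, 43, 28, 10]
Tree (level-order array): [38, 11, 41, 2, 23, None, 48, None, 4, None, 31, 45, None, None, 10, 28, None, 43]
Rule: An internal node has at least one child.
Per-node child counts:
  node 38: 2 child(ren)
  node 11: 2 child(ren)
  node 2: 1 child(ren)
  node 4: 1 child(ren)
  node 10: 0 child(ren)
  node 23: 1 child(ren)
  node 31: 1 child(ren)
  node 28: 0 child(ren)
  node 41: 1 child(ren)
  node 48: 1 child(ren)
  node 45: 1 child(ren)
  node 43: 0 child(ren)
Matching nodes: [38, 11, 2, 4, 23, 31, 41, 48, 45]
Count of internal (non-leaf) nodes: 9


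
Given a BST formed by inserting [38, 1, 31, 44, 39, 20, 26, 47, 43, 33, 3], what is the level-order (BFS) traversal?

Tree insertion order: [38, 1, 31, 44, 39, 20, 26, 47, 43, 33, 3]
Tree (level-order array): [38, 1, 44, None, 31, 39, 47, 20, 33, None, 43, None, None, 3, 26]
BFS from the root, enqueuing left then right child of each popped node:
  queue [38] -> pop 38, enqueue [1, 44], visited so far: [38]
  queue [1, 44] -> pop 1, enqueue [31], visited so far: [38, 1]
  queue [44, 31] -> pop 44, enqueue [39, 47], visited so far: [38, 1, 44]
  queue [31, 39, 47] -> pop 31, enqueue [20, 33], visited so far: [38, 1, 44, 31]
  queue [39, 47, 20, 33] -> pop 39, enqueue [43], visited so far: [38, 1, 44, 31, 39]
  queue [47, 20, 33, 43] -> pop 47, enqueue [none], visited so far: [38, 1, 44, 31, 39, 47]
  queue [20, 33, 43] -> pop 20, enqueue [3, 26], visited so far: [38, 1, 44, 31, 39, 47, 20]
  queue [33, 43, 3, 26] -> pop 33, enqueue [none], visited so far: [38, 1, 44, 31, 39, 47, 20, 33]
  queue [43, 3, 26] -> pop 43, enqueue [none], visited so far: [38, 1, 44, 31, 39, 47, 20, 33, 43]
  queue [3, 26] -> pop 3, enqueue [none], visited so far: [38, 1, 44, 31, 39, 47, 20, 33, 43, 3]
  queue [26] -> pop 26, enqueue [none], visited so far: [38, 1, 44, 31, 39, 47, 20, 33, 43, 3, 26]
Result: [38, 1, 44, 31, 39, 47, 20, 33, 43, 3, 26]


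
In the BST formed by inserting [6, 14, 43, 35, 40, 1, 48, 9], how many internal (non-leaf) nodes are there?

Tree built from: [6, 14, 43, 35, 40, 1, 48, 9]
Tree (level-order array): [6, 1, 14, None, None, 9, 43, None, None, 35, 48, None, 40]
Rule: An internal node has at least one child.
Per-node child counts:
  node 6: 2 child(ren)
  node 1: 0 child(ren)
  node 14: 2 child(ren)
  node 9: 0 child(ren)
  node 43: 2 child(ren)
  node 35: 1 child(ren)
  node 40: 0 child(ren)
  node 48: 0 child(ren)
Matching nodes: [6, 14, 43, 35]
Count of internal (non-leaf) nodes: 4


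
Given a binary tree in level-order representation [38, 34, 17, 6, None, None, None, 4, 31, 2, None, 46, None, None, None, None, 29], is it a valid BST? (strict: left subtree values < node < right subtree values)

Level-order array: [38, 34, 17, 6, None, None, None, 4, 31, 2, None, 46, None, None, None, None, 29]
Validate using subtree bounds (lo, hi): at each node, require lo < value < hi,
then recurse left with hi=value and right with lo=value.
Preorder trace (stopping at first violation):
  at node 38 with bounds (-inf, +inf): OK
  at node 34 with bounds (-inf, 38): OK
  at node 6 with bounds (-inf, 34): OK
  at node 4 with bounds (-inf, 6): OK
  at node 2 with bounds (-inf, 4): OK
  at node 31 with bounds (6, 34): OK
  at node 46 with bounds (6, 31): VIOLATION
Node 46 violates its bound: not (6 < 46 < 31).
Result: Not a valid BST


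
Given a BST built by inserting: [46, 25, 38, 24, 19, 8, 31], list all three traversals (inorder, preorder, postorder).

Tree insertion order: [46, 25, 38, 24, 19, 8, 31]
Tree (level-order array): [46, 25, None, 24, 38, 19, None, 31, None, 8]
Inorder (L, root, R): [8, 19, 24, 25, 31, 38, 46]
Preorder (root, L, R): [46, 25, 24, 19, 8, 38, 31]
Postorder (L, R, root): [8, 19, 24, 31, 38, 25, 46]


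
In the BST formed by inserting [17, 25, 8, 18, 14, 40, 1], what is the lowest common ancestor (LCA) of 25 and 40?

Tree insertion order: [17, 25, 8, 18, 14, 40, 1]
Tree (level-order array): [17, 8, 25, 1, 14, 18, 40]
In a BST, the LCA of p=25, q=40 is the first node v on the
root-to-leaf path with p <= v <= q (go left if both < v, right if both > v).
Walk from root:
  at 17: both 25 and 40 > 17, go right
  at 25: 25 <= 25 <= 40, this is the LCA
LCA = 25


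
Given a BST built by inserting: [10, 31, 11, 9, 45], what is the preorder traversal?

Tree insertion order: [10, 31, 11, 9, 45]
Tree (level-order array): [10, 9, 31, None, None, 11, 45]
Preorder traversal: [10, 9, 31, 11, 45]


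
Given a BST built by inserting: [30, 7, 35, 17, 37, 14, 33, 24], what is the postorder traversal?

Tree insertion order: [30, 7, 35, 17, 37, 14, 33, 24]
Tree (level-order array): [30, 7, 35, None, 17, 33, 37, 14, 24]
Postorder traversal: [14, 24, 17, 7, 33, 37, 35, 30]


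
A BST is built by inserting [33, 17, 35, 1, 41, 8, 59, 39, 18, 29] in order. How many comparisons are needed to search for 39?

Search path for 39: 33 -> 35 -> 41 -> 39
Found: True
Comparisons: 4


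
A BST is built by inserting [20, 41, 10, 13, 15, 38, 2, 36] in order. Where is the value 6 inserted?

Starting tree (level order): [20, 10, 41, 2, 13, 38, None, None, None, None, 15, 36]
Insertion path: 20 -> 10 -> 2
Result: insert 6 as right child of 2
Final tree (level order): [20, 10, 41, 2, 13, 38, None, None, 6, None, 15, 36]


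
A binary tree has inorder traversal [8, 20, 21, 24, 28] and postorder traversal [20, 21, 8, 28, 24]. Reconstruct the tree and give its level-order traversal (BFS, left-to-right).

Inorder:   [8, 20, 21, 24, 28]
Postorder: [20, 21, 8, 28, 24]
Algorithm: postorder visits root last, so walk postorder right-to-left;
each value is the root of the current inorder slice — split it at that
value, recurse on the right subtree first, then the left.
Recursive splits:
  root=24; inorder splits into left=[8, 20, 21], right=[28]
  root=28; inorder splits into left=[], right=[]
  root=8; inorder splits into left=[], right=[20, 21]
  root=21; inorder splits into left=[20], right=[]
  root=20; inorder splits into left=[], right=[]
Reconstructed level-order: [24, 8, 28, 21, 20]


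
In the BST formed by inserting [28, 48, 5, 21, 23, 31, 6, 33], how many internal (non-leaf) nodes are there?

Tree built from: [28, 48, 5, 21, 23, 31, 6, 33]
Tree (level-order array): [28, 5, 48, None, 21, 31, None, 6, 23, None, 33]
Rule: An internal node has at least one child.
Per-node child counts:
  node 28: 2 child(ren)
  node 5: 1 child(ren)
  node 21: 2 child(ren)
  node 6: 0 child(ren)
  node 23: 0 child(ren)
  node 48: 1 child(ren)
  node 31: 1 child(ren)
  node 33: 0 child(ren)
Matching nodes: [28, 5, 21, 48, 31]
Count of internal (non-leaf) nodes: 5


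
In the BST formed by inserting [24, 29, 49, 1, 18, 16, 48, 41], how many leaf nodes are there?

Tree built from: [24, 29, 49, 1, 18, 16, 48, 41]
Tree (level-order array): [24, 1, 29, None, 18, None, 49, 16, None, 48, None, None, None, 41]
Rule: A leaf has 0 children.
Per-node child counts:
  node 24: 2 child(ren)
  node 1: 1 child(ren)
  node 18: 1 child(ren)
  node 16: 0 child(ren)
  node 29: 1 child(ren)
  node 49: 1 child(ren)
  node 48: 1 child(ren)
  node 41: 0 child(ren)
Matching nodes: [16, 41]
Count of leaf nodes: 2


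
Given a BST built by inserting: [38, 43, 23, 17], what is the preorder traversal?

Tree insertion order: [38, 43, 23, 17]
Tree (level-order array): [38, 23, 43, 17]
Preorder traversal: [38, 23, 17, 43]


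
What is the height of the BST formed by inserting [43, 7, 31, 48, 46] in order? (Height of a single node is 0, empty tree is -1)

Insertion order: [43, 7, 31, 48, 46]
Tree (level-order array): [43, 7, 48, None, 31, 46]
Compute height bottom-up (empty subtree = -1):
  height(31) = 1 + max(-1, -1) = 0
  height(7) = 1 + max(-1, 0) = 1
  height(46) = 1 + max(-1, -1) = 0
  height(48) = 1 + max(0, -1) = 1
  height(43) = 1 + max(1, 1) = 2
Height = 2


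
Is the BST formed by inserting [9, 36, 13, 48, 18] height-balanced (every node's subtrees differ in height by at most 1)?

Tree (level-order array): [9, None, 36, 13, 48, None, 18]
Definition: a tree is height-balanced if, at every node, |h(left) - h(right)| <= 1 (empty subtree has height -1).
Bottom-up per-node check:
  node 18: h_left=-1, h_right=-1, diff=0 [OK], height=0
  node 13: h_left=-1, h_right=0, diff=1 [OK], height=1
  node 48: h_left=-1, h_right=-1, diff=0 [OK], height=0
  node 36: h_left=1, h_right=0, diff=1 [OK], height=2
  node 9: h_left=-1, h_right=2, diff=3 [FAIL (|-1-2|=3 > 1)], height=3
Node 9 violates the condition: |-1 - 2| = 3 > 1.
Result: Not balanced


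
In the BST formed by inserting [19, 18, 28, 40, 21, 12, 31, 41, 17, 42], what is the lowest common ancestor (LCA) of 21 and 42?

Tree insertion order: [19, 18, 28, 40, 21, 12, 31, 41, 17, 42]
Tree (level-order array): [19, 18, 28, 12, None, 21, 40, None, 17, None, None, 31, 41, None, None, None, None, None, 42]
In a BST, the LCA of p=21, q=42 is the first node v on the
root-to-leaf path with p <= v <= q (go left if both < v, right if both > v).
Walk from root:
  at 19: both 21 and 42 > 19, go right
  at 28: 21 <= 28 <= 42, this is the LCA
LCA = 28


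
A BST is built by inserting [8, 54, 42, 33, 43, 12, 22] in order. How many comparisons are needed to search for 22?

Search path for 22: 8 -> 54 -> 42 -> 33 -> 12 -> 22
Found: True
Comparisons: 6


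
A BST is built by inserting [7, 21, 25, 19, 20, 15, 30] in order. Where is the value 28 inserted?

Starting tree (level order): [7, None, 21, 19, 25, 15, 20, None, 30]
Insertion path: 7 -> 21 -> 25 -> 30
Result: insert 28 as left child of 30
Final tree (level order): [7, None, 21, 19, 25, 15, 20, None, 30, None, None, None, None, 28]


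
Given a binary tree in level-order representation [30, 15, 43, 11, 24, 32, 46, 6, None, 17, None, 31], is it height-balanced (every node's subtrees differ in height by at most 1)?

Tree (level-order array): [30, 15, 43, 11, 24, 32, 46, 6, None, 17, None, 31]
Definition: a tree is height-balanced if, at every node, |h(left) - h(right)| <= 1 (empty subtree has height -1).
Bottom-up per-node check:
  node 6: h_left=-1, h_right=-1, diff=0 [OK], height=0
  node 11: h_left=0, h_right=-1, diff=1 [OK], height=1
  node 17: h_left=-1, h_right=-1, diff=0 [OK], height=0
  node 24: h_left=0, h_right=-1, diff=1 [OK], height=1
  node 15: h_left=1, h_right=1, diff=0 [OK], height=2
  node 31: h_left=-1, h_right=-1, diff=0 [OK], height=0
  node 32: h_left=0, h_right=-1, diff=1 [OK], height=1
  node 46: h_left=-1, h_right=-1, diff=0 [OK], height=0
  node 43: h_left=1, h_right=0, diff=1 [OK], height=2
  node 30: h_left=2, h_right=2, diff=0 [OK], height=3
All nodes satisfy the balance condition.
Result: Balanced


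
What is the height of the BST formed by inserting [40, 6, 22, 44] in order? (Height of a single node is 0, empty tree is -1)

Insertion order: [40, 6, 22, 44]
Tree (level-order array): [40, 6, 44, None, 22]
Compute height bottom-up (empty subtree = -1):
  height(22) = 1 + max(-1, -1) = 0
  height(6) = 1 + max(-1, 0) = 1
  height(44) = 1 + max(-1, -1) = 0
  height(40) = 1 + max(1, 0) = 2
Height = 2


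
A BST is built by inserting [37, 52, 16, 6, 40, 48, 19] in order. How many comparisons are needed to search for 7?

Search path for 7: 37 -> 16 -> 6
Found: False
Comparisons: 3


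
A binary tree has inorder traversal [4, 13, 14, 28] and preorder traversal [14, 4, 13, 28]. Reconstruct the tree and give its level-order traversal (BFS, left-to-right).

Inorder:  [4, 13, 14, 28]
Preorder: [14, 4, 13, 28]
Algorithm: preorder visits root first, so consume preorder in order;
for each root, split the current inorder slice at that value into
left-subtree inorder and right-subtree inorder, then recurse.
Recursive splits:
  root=14; inorder splits into left=[4, 13], right=[28]
  root=4; inorder splits into left=[], right=[13]
  root=13; inorder splits into left=[], right=[]
  root=28; inorder splits into left=[], right=[]
Reconstructed level-order: [14, 4, 28, 13]


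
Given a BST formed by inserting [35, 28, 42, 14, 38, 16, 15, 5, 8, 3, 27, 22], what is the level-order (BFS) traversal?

Tree insertion order: [35, 28, 42, 14, 38, 16, 15, 5, 8, 3, 27, 22]
Tree (level-order array): [35, 28, 42, 14, None, 38, None, 5, 16, None, None, 3, 8, 15, 27, None, None, None, None, None, None, 22]
BFS from the root, enqueuing left then right child of each popped node:
  queue [35] -> pop 35, enqueue [28, 42], visited so far: [35]
  queue [28, 42] -> pop 28, enqueue [14], visited so far: [35, 28]
  queue [42, 14] -> pop 42, enqueue [38], visited so far: [35, 28, 42]
  queue [14, 38] -> pop 14, enqueue [5, 16], visited so far: [35, 28, 42, 14]
  queue [38, 5, 16] -> pop 38, enqueue [none], visited so far: [35, 28, 42, 14, 38]
  queue [5, 16] -> pop 5, enqueue [3, 8], visited so far: [35, 28, 42, 14, 38, 5]
  queue [16, 3, 8] -> pop 16, enqueue [15, 27], visited so far: [35, 28, 42, 14, 38, 5, 16]
  queue [3, 8, 15, 27] -> pop 3, enqueue [none], visited so far: [35, 28, 42, 14, 38, 5, 16, 3]
  queue [8, 15, 27] -> pop 8, enqueue [none], visited so far: [35, 28, 42, 14, 38, 5, 16, 3, 8]
  queue [15, 27] -> pop 15, enqueue [none], visited so far: [35, 28, 42, 14, 38, 5, 16, 3, 8, 15]
  queue [27] -> pop 27, enqueue [22], visited so far: [35, 28, 42, 14, 38, 5, 16, 3, 8, 15, 27]
  queue [22] -> pop 22, enqueue [none], visited so far: [35, 28, 42, 14, 38, 5, 16, 3, 8, 15, 27, 22]
Result: [35, 28, 42, 14, 38, 5, 16, 3, 8, 15, 27, 22]


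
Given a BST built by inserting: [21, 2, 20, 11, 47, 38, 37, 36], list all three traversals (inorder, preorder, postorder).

Tree insertion order: [21, 2, 20, 11, 47, 38, 37, 36]
Tree (level-order array): [21, 2, 47, None, 20, 38, None, 11, None, 37, None, None, None, 36]
Inorder (L, root, R): [2, 11, 20, 21, 36, 37, 38, 47]
Preorder (root, L, R): [21, 2, 20, 11, 47, 38, 37, 36]
Postorder (L, R, root): [11, 20, 2, 36, 37, 38, 47, 21]


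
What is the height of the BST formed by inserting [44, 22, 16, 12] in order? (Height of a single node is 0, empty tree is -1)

Insertion order: [44, 22, 16, 12]
Tree (level-order array): [44, 22, None, 16, None, 12]
Compute height bottom-up (empty subtree = -1):
  height(12) = 1 + max(-1, -1) = 0
  height(16) = 1 + max(0, -1) = 1
  height(22) = 1 + max(1, -1) = 2
  height(44) = 1 + max(2, -1) = 3
Height = 3


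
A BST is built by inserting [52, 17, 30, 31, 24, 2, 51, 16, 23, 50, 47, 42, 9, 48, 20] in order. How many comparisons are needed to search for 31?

Search path for 31: 52 -> 17 -> 30 -> 31
Found: True
Comparisons: 4


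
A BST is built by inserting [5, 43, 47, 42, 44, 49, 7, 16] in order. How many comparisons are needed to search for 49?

Search path for 49: 5 -> 43 -> 47 -> 49
Found: True
Comparisons: 4


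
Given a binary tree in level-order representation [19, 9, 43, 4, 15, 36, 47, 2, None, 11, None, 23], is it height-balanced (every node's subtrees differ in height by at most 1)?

Tree (level-order array): [19, 9, 43, 4, 15, 36, 47, 2, None, 11, None, 23]
Definition: a tree is height-balanced if, at every node, |h(left) - h(right)| <= 1 (empty subtree has height -1).
Bottom-up per-node check:
  node 2: h_left=-1, h_right=-1, diff=0 [OK], height=0
  node 4: h_left=0, h_right=-1, diff=1 [OK], height=1
  node 11: h_left=-1, h_right=-1, diff=0 [OK], height=0
  node 15: h_left=0, h_right=-1, diff=1 [OK], height=1
  node 9: h_left=1, h_right=1, diff=0 [OK], height=2
  node 23: h_left=-1, h_right=-1, diff=0 [OK], height=0
  node 36: h_left=0, h_right=-1, diff=1 [OK], height=1
  node 47: h_left=-1, h_right=-1, diff=0 [OK], height=0
  node 43: h_left=1, h_right=0, diff=1 [OK], height=2
  node 19: h_left=2, h_right=2, diff=0 [OK], height=3
All nodes satisfy the balance condition.
Result: Balanced


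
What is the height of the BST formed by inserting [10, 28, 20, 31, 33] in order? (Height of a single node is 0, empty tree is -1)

Insertion order: [10, 28, 20, 31, 33]
Tree (level-order array): [10, None, 28, 20, 31, None, None, None, 33]
Compute height bottom-up (empty subtree = -1):
  height(20) = 1 + max(-1, -1) = 0
  height(33) = 1 + max(-1, -1) = 0
  height(31) = 1 + max(-1, 0) = 1
  height(28) = 1 + max(0, 1) = 2
  height(10) = 1 + max(-1, 2) = 3
Height = 3


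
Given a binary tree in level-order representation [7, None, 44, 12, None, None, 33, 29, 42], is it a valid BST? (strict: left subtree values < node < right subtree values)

Level-order array: [7, None, 44, 12, None, None, 33, 29, 42]
Validate using subtree bounds (lo, hi): at each node, require lo < value < hi,
then recurse left with hi=value and right with lo=value.
Preorder trace (stopping at first violation):
  at node 7 with bounds (-inf, +inf): OK
  at node 44 with bounds (7, +inf): OK
  at node 12 with bounds (7, 44): OK
  at node 33 with bounds (12, 44): OK
  at node 29 with bounds (12, 33): OK
  at node 42 with bounds (33, 44): OK
No violation found at any node.
Result: Valid BST


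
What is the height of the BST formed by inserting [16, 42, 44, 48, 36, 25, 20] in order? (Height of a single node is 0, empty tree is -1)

Insertion order: [16, 42, 44, 48, 36, 25, 20]
Tree (level-order array): [16, None, 42, 36, 44, 25, None, None, 48, 20]
Compute height bottom-up (empty subtree = -1):
  height(20) = 1 + max(-1, -1) = 0
  height(25) = 1 + max(0, -1) = 1
  height(36) = 1 + max(1, -1) = 2
  height(48) = 1 + max(-1, -1) = 0
  height(44) = 1 + max(-1, 0) = 1
  height(42) = 1 + max(2, 1) = 3
  height(16) = 1 + max(-1, 3) = 4
Height = 4


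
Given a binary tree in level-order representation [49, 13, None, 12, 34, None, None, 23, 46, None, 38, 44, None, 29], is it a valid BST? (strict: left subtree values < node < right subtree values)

Level-order array: [49, 13, None, 12, 34, None, None, 23, 46, None, 38, 44, None, 29]
Validate using subtree bounds (lo, hi): at each node, require lo < value < hi,
then recurse left with hi=value and right with lo=value.
Preorder trace (stopping at first violation):
  at node 49 with bounds (-inf, +inf): OK
  at node 13 with bounds (-inf, 49): OK
  at node 12 with bounds (-inf, 13): OK
  at node 34 with bounds (13, 49): OK
  at node 23 with bounds (13, 34): OK
  at node 38 with bounds (23, 34): VIOLATION
Node 38 violates its bound: not (23 < 38 < 34).
Result: Not a valid BST


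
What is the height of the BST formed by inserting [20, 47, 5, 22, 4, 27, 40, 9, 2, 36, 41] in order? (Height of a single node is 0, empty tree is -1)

Insertion order: [20, 47, 5, 22, 4, 27, 40, 9, 2, 36, 41]
Tree (level-order array): [20, 5, 47, 4, 9, 22, None, 2, None, None, None, None, 27, None, None, None, 40, 36, 41]
Compute height bottom-up (empty subtree = -1):
  height(2) = 1 + max(-1, -1) = 0
  height(4) = 1 + max(0, -1) = 1
  height(9) = 1 + max(-1, -1) = 0
  height(5) = 1 + max(1, 0) = 2
  height(36) = 1 + max(-1, -1) = 0
  height(41) = 1 + max(-1, -1) = 0
  height(40) = 1 + max(0, 0) = 1
  height(27) = 1 + max(-1, 1) = 2
  height(22) = 1 + max(-1, 2) = 3
  height(47) = 1 + max(3, -1) = 4
  height(20) = 1 + max(2, 4) = 5
Height = 5


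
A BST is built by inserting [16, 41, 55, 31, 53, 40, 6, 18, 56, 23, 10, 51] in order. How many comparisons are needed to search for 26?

Search path for 26: 16 -> 41 -> 31 -> 18 -> 23
Found: False
Comparisons: 5


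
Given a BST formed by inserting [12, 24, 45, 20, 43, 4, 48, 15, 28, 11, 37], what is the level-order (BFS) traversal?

Tree insertion order: [12, 24, 45, 20, 43, 4, 48, 15, 28, 11, 37]
Tree (level-order array): [12, 4, 24, None, 11, 20, 45, None, None, 15, None, 43, 48, None, None, 28, None, None, None, None, 37]
BFS from the root, enqueuing left then right child of each popped node:
  queue [12] -> pop 12, enqueue [4, 24], visited so far: [12]
  queue [4, 24] -> pop 4, enqueue [11], visited so far: [12, 4]
  queue [24, 11] -> pop 24, enqueue [20, 45], visited so far: [12, 4, 24]
  queue [11, 20, 45] -> pop 11, enqueue [none], visited so far: [12, 4, 24, 11]
  queue [20, 45] -> pop 20, enqueue [15], visited so far: [12, 4, 24, 11, 20]
  queue [45, 15] -> pop 45, enqueue [43, 48], visited so far: [12, 4, 24, 11, 20, 45]
  queue [15, 43, 48] -> pop 15, enqueue [none], visited so far: [12, 4, 24, 11, 20, 45, 15]
  queue [43, 48] -> pop 43, enqueue [28], visited so far: [12, 4, 24, 11, 20, 45, 15, 43]
  queue [48, 28] -> pop 48, enqueue [none], visited so far: [12, 4, 24, 11, 20, 45, 15, 43, 48]
  queue [28] -> pop 28, enqueue [37], visited so far: [12, 4, 24, 11, 20, 45, 15, 43, 48, 28]
  queue [37] -> pop 37, enqueue [none], visited so far: [12, 4, 24, 11, 20, 45, 15, 43, 48, 28, 37]
Result: [12, 4, 24, 11, 20, 45, 15, 43, 48, 28, 37]


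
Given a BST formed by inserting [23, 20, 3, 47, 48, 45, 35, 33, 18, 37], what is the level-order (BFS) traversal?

Tree insertion order: [23, 20, 3, 47, 48, 45, 35, 33, 18, 37]
Tree (level-order array): [23, 20, 47, 3, None, 45, 48, None, 18, 35, None, None, None, None, None, 33, 37]
BFS from the root, enqueuing left then right child of each popped node:
  queue [23] -> pop 23, enqueue [20, 47], visited so far: [23]
  queue [20, 47] -> pop 20, enqueue [3], visited so far: [23, 20]
  queue [47, 3] -> pop 47, enqueue [45, 48], visited so far: [23, 20, 47]
  queue [3, 45, 48] -> pop 3, enqueue [18], visited so far: [23, 20, 47, 3]
  queue [45, 48, 18] -> pop 45, enqueue [35], visited so far: [23, 20, 47, 3, 45]
  queue [48, 18, 35] -> pop 48, enqueue [none], visited so far: [23, 20, 47, 3, 45, 48]
  queue [18, 35] -> pop 18, enqueue [none], visited so far: [23, 20, 47, 3, 45, 48, 18]
  queue [35] -> pop 35, enqueue [33, 37], visited so far: [23, 20, 47, 3, 45, 48, 18, 35]
  queue [33, 37] -> pop 33, enqueue [none], visited so far: [23, 20, 47, 3, 45, 48, 18, 35, 33]
  queue [37] -> pop 37, enqueue [none], visited so far: [23, 20, 47, 3, 45, 48, 18, 35, 33, 37]
Result: [23, 20, 47, 3, 45, 48, 18, 35, 33, 37]


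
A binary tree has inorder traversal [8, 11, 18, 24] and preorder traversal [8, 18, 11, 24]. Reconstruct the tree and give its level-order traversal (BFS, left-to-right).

Inorder:  [8, 11, 18, 24]
Preorder: [8, 18, 11, 24]
Algorithm: preorder visits root first, so consume preorder in order;
for each root, split the current inorder slice at that value into
left-subtree inorder and right-subtree inorder, then recurse.
Recursive splits:
  root=8; inorder splits into left=[], right=[11, 18, 24]
  root=18; inorder splits into left=[11], right=[24]
  root=11; inorder splits into left=[], right=[]
  root=24; inorder splits into left=[], right=[]
Reconstructed level-order: [8, 18, 11, 24]


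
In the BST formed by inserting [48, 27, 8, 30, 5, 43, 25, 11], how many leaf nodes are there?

Tree built from: [48, 27, 8, 30, 5, 43, 25, 11]
Tree (level-order array): [48, 27, None, 8, 30, 5, 25, None, 43, None, None, 11]
Rule: A leaf has 0 children.
Per-node child counts:
  node 48: 1 child(ren)
  node 27: 2 child(ren)
  node 8: 2 child(ren)
  node 5: 0 child(ren)
  node 25: 1 child(ren)
  node 11: 0 child(ren)
  node 30: 1 child(ren)
  node 43: 0 child(ren)
Matching nodes: [5, 11, 43]
Count of leaf nodes: 3


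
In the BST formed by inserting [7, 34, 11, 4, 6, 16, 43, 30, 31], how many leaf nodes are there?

Tree built from: [7, 34, 11, 4, 6, 16, 43, 30, 31]
Tree (level-order array): [7, 4, 34, None, 6, 11, 43, None, None, None, 16, None, None, None, 30, None, 31]
Rule: A leaf has 0 children.
Per-node child counts:
  node 7: 2 child(ren)
  node 4: 1 child(ren)
  node 6: 0 child(ren)
  node 34: 2 child(ren)
  node 11: 1 child(ren)
  node 16: 1 child(ren)
  node 30: 1 child(ren)
  node 31: 0 child(ren)
  node 43: 0 child(ren)
Matching nodes: [6, 31, 43]
Count of leaf nodes: 3


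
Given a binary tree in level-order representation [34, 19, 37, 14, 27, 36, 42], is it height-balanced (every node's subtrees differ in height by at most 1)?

Tree (level-order array): [34, 19, 37, 14, 27, 36, 42]
Definition: a tree is height-balanced if, at every node, |h(left) - h(right)| <= 1 (empty subtree has height -1).
Bottom-up per-node check:
  node 14: h_left=-1, h_right=-1, diff=0 [OK], height=0
  node 27: h_left=-1, h_right=-1, diff=0 [OK], height=0
  node 19: h_left=0, h_right=0, diff=0 [OK], height=1
  node 36: h_left=-1, h_right=-1, diff=0 [OK], height=0
  node 42: h_left=-1, h_right=-1, diff=0 [OK], height=0
  node 37: h_left=0, h_right=0, diff=0 [OK], height=1
  node 34: h_left=1, h_right=1, diff=0 [OK], height=2
All nodes satisfy the balance condition.
Result: Balanced


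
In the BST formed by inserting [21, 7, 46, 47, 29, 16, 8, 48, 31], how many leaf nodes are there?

Tree built from: [21, 7, 46, 47, 29, 16, 8, 48, 31]
Tree (level-order array): [21, 7, 46, None, 16, 29, 47, 8, None, None, 31, None, 48]
Rule: A leaf has 0 children.
Per-node child counts:
  node 21: 2 child(ren)
  node 7: 1 child(ren)
  node 16: 1 child(ren)
  node 8: 0 child(ren)
  node 46: 2 child(ren)
  node 29: 1 child(ren)
  node 31: 0 child(ren)
  node 47: 1 child(ren)
  node 48: 0 child(ren)
Matching nodes: [8, 31, 48]
Count of leaf nodes: 3
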